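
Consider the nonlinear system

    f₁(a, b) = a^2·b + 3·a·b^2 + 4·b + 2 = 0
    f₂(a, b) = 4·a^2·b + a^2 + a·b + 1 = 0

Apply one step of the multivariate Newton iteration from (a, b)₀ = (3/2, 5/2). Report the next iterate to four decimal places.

At (3/2, 5/2): F = (45.7500, 29.5000).
Jacobian J = [[2·a·b + 3·b^2, a^2 + 6·a·b + 4], [8·a·b + 2·a + b, 4·a^2 + a]].
At the point, J = [[26.2500, 28.7500], [35.5000, 10.5000]] (det J = -745.0000).
Solving J·Δ = −F gives Δ = (-0.4936, -1.1406).
Then the next iterate is (a, b)₁ = (1.0064, 1.3594).

(1.0064, 1.3594)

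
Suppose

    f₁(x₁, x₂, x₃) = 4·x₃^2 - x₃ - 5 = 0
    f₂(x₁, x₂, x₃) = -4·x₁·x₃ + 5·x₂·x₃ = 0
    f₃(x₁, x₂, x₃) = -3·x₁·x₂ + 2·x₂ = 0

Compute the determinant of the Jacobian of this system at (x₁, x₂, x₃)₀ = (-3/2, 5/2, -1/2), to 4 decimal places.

28.7500

J = [[0, 0, 8·x₃ - 1], [-4·x₃, 5·x₃, -4·x₁ + 5·x₂], [-3·x₂, -3·x₁ + 2, 0]].
At the point, J = [[0.0000, 0.0000, -5.0000], [2.0000, -2.5000, 18.5000], [-7.5000, 6.5000, 0.0000]].
det J = 28.7500.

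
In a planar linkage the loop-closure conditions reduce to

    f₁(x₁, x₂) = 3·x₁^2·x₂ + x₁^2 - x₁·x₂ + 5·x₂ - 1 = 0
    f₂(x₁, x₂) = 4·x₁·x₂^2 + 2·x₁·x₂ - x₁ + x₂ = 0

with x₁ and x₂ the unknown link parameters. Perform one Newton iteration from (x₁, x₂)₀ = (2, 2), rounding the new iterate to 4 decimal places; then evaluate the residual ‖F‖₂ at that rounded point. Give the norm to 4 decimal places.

15.7130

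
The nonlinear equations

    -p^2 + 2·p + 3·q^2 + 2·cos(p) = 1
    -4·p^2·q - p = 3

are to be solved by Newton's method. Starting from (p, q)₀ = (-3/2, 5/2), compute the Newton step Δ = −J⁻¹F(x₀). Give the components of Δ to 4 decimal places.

(0.4945, -1.0734)

At (-3/2, 5/2): F = (12.641474, -24.0000).
Jacobian J = [[-2·p - 2·sin(p) + 2, 6·q], [-8·p·q - 1, -4·p^2]].
At the point, J = [[6.994990, 15.0000], [29.0000, -9.0000]] (det J = -497.954910).
Solving J·Δ = −F gives Δ = (0.4945, -1.0734).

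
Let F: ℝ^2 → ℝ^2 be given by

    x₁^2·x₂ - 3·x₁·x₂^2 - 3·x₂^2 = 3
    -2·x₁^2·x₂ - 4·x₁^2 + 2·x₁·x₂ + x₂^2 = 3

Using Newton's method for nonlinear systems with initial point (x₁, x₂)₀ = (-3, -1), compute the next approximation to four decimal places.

(-0.6250, -0.6250)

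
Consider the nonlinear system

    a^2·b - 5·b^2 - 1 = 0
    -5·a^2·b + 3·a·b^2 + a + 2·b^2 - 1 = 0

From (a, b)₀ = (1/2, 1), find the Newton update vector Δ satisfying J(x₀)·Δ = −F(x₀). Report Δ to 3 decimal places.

At (1/2, 1): F = (-5.750, 1.750).
Jacobian J = [[2·a·b, a^2 - 10·b], [-10·a·b + 3·b^2 + 1, -5·a^2 + 6·a·b + 4·b]].
At the point, J = [[1.000, -9.750], [-1.000, 5.750]] (det J = -4.000).
Solving J·Δ = −F gives Δ = (-4.000, -1.000).

(-4.000, -1.000)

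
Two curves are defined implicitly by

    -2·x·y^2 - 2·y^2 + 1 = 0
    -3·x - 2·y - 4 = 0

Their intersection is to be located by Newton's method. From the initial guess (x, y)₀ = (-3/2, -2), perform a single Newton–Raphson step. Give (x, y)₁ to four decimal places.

At (-3/2, -2): F = (5.0000, 4.5000).
Jacobian J = [[-2·y^2, -4·x·y - 4·y], [-3, -2]].
At the point, J = [[-8.0000, -4.0000], [-3.0000, -2.0000]] (det J = 4.0000).
Solving J·Δ = −F gives Δ = (-2.0000, 5.2500).
Then the next iterate is (x, y)₁ = (-3.5000, 3.2500).

(-3.5000, 3.2500)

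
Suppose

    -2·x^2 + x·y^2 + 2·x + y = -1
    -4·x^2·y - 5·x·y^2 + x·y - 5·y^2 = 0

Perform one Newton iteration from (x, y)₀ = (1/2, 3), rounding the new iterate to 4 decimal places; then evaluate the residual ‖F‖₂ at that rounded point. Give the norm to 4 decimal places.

At (1/2, 3): F = (9.0000, -69.0000).
Jacobian J = [[-4·x + y^2 + 2, 2·x·y + 1], [-8·x·y - 5·y^2 + y, -4·x^2 - 10·x·y + x - 10·y]].
At the point, J = [[9.0000, 4.0000], [-54.0000, -45.5000]] (det J = -193.5000).
Solving J·Δ = −F gives Δ = (-0.6899, -0.6977).
Then the next iterate is (x, y)₁ = (-0.1899, 2.3023).
Re-evaluating at (-0.1899, 2.3023): F = (1.843795, -22.239330), so ‖F‖₂ = 22.3156.

22.3156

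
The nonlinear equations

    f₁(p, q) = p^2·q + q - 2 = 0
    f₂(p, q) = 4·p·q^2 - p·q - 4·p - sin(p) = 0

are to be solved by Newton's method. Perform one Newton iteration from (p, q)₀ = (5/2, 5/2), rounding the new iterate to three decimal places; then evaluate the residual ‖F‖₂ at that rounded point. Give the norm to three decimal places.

13.560

At (5/2, 5/2): F = (16.125, 45.65153).
Jacobian J = [[2·p·q, p^2 + 1], [4·q^2 - q - cos(p) - 4, 8·p·q - p]].
At the point, J = [[12.500, 7.250], [19.30114, 47.500]] (det J = 453.81671).
Solving J·Δ = −F gives Δ = (-0.958, -0.572).
Then the next iterate is (p, q)₁ = (1.542, 1.928).
Re-evaluating at (1.542, 1.928): F = (4.51233, 12.78703), so ‖F‖₂ = 13.560.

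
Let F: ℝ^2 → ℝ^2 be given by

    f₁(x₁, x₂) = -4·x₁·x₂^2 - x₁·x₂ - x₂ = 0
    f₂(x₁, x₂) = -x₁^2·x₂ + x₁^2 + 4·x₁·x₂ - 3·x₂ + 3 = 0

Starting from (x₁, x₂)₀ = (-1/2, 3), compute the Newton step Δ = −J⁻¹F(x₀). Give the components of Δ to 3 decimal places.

At (-1/2, 3): F = (16.500, -12.500).
Jacobian J = [[-4·x₂^2 - x₂, -8·x₁·x₂ - x₁ - 1], [-2·x₁·x₂ + 2·x₁ + 4·x₂, -x₁^2 + 4·x₁ - 3]].
At the point, J = [[-39.000, 11.500], [14.000, -5.250]] (det J = 43.750).
Solving J·Δ = −F gives Δ = (-1.306, -5.863).

(-1.306, -5.863)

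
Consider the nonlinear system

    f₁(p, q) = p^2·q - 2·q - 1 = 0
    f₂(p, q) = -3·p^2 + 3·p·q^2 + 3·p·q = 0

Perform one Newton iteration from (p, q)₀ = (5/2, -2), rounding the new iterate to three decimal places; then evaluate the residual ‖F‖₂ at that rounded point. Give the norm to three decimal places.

2.281

At (5/2, -2): F = (-9.500, -3.750).
Jacobian J = [[2·p·q, p^2 - 2], [-6·p + 3·q^2 + 3·q, 6·p·q + 3·p]].
At the point, J = [[-10.000, 4.250], [-9.000, -22.500]] (det J = 263.250).
Solving J·Δ = −F gives Δ = (-0.873, 0.182).
Then the next iterate is (p, q)₁ = (1.627, -1.818).
Re-evaluating at (1.627, -1.818): F = (-2.17648, -0.68273), so ‖F‖₂ = 2.281.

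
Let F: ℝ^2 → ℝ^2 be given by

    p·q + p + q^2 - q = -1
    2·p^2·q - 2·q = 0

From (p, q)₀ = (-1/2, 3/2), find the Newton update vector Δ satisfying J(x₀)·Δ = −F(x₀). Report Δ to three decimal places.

At (-1/2, 3/2): F = (0.500, -2.250).
Jacobian J = [[q + 1, p + 2·q - 1], [4·p·q, 2·p^2 - 2]].
At the point, J = [[2.500, 1.500], [-3.000, -1.500]] (det J = 0.750).
Solving J·Δ = −F gives Δ = (-3.500, 5.500).

(-3.500, 5.500)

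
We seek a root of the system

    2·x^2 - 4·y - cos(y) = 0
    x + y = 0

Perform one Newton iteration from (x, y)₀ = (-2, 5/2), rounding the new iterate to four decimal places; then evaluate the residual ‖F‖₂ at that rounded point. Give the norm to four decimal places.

0.0979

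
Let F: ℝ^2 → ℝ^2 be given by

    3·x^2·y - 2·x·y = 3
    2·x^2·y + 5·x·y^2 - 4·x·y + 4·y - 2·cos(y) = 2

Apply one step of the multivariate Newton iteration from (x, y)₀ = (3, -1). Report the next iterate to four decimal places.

At (3, -1): F = (-24.0000, 1.919395).
Jacobian J = [[6·x·y - 2·y, 3·x^2 - 2·x], [4·x·y + 5·y^2 - 4·y, 2·x^2 + 10·x·y - 4·x + 2·sin(y) + 4]].
At the point, J = [[-16.0000, 21.0000], [-3.0000, -21.682942]] (det J = 409.927072).
Solving J·Δ = −F gives Δ = (-1.1711, 0.2506).
Then the next iterate is (x, y)₁ = (1.8289, -0.7494).

(1.8289, -0.7494)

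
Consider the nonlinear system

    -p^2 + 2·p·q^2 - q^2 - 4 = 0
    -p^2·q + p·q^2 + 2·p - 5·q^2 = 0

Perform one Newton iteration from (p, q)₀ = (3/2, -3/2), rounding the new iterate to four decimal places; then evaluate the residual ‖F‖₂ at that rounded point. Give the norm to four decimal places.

0.6752

At (3/2, -3/2): F = (-1.7500, -1.5000).
Jacobian J = [[-2·p + 2·q^2, 4·p·q - 2·q], [-2·p·q + q^2 + 2, -p^2 + 2·p·q - 10·q]].
At the point, J = [[1.5000, -6.0000], [8.7500, 8.2500]] (det J = 64.8750).
Solving J·Δ = −F gives Δ = (0.3613, -0.2013).
Then the next iterate is (p, q)₁ = (1.8613, -1.7013).
Re-evaluating at (1.8613, -1.7013): F = (0.415915, 0.531926), so ‖F‖₂ = 0.6752.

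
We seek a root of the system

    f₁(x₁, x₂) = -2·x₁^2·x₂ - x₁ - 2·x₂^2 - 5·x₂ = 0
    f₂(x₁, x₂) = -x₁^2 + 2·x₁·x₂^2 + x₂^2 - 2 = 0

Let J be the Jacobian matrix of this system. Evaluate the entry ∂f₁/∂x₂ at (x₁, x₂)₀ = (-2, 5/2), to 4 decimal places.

-23.0000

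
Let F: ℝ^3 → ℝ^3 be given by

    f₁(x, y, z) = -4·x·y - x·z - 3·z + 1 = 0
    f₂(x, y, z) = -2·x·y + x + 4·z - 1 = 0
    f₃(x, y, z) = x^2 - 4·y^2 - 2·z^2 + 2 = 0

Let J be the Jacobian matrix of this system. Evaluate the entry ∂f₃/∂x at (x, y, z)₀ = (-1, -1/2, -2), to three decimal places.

-2.000

∂f₃/∂x = 2·x.
At (-1, -1/2, -2) this is -2.000.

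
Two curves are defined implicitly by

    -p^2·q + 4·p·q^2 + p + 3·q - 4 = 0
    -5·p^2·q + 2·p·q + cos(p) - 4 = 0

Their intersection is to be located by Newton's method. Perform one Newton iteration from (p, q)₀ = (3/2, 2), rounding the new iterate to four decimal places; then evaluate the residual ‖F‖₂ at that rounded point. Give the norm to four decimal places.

9.3178

At (3/2, 2): F = (23.0000, -20.429263).
Jacobian J = [[-2·p·q + 4·q^2 + 1, -p^2 + 8·p·q + 3], [-10·p·q + 2·q - sin(p), -5·p^2 + 2·p]].
At the point, J = [[11.0000, 24.7500], [-26.997495, -8.2500]] (det J = 577.438001).
Solving J·Δ = −F gives Δ = (-0.5470, -0.6862).
Then the next iterate is (p, q)₁ = (0.9530, 1.3138).
Re-evaluating at (0.9530, 1.3138): F = (6.280976, -6.882682), so ‖F‖₂ = 9.3178.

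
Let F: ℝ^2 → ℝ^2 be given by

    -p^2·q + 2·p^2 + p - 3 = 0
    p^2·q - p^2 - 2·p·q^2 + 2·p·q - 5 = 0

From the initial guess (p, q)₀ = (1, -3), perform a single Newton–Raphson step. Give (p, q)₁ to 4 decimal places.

At (1, -3): F = (3.0000, -33.0000).
Jacobian J = [[-2·p·q + 4·p + 1, -p^2], [2·p·q - 2·p - 2·q^2 + 2·q, p^2 - 4·p·q + 2·p]].
At the point, J = [[11.0000, -1.0000], [-32.0000, 15.0000]] (det J = 133.0000).
Solving J·Δ = −F gives Δ = (-0.0902, 2.0075).
Then the next iterate is (p, q)₁ = (0.9098, -0.9925).

(0.9098, -0.9925)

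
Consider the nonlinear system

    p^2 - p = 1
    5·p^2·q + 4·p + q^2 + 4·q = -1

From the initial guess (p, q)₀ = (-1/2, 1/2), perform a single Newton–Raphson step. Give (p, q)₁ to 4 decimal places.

(-0.6250, 0.2300)

At (-1/2, 1/2): F = (-0.2500, 1.8750).
Jacobian J = [[2·p - 1, 0], [10·p·q + 4, 5·p^2 + 2·q + 4]].
At the point, J = [[-2.0000, 0.0000], [1.5000, 6.2500]] (det J = -12.5000).
Solving J·Δ = −F gives Δ = (-0.1250, -0.2700).
Then the next iterate is (p, q)₁ = (-0.6250, 0.2300).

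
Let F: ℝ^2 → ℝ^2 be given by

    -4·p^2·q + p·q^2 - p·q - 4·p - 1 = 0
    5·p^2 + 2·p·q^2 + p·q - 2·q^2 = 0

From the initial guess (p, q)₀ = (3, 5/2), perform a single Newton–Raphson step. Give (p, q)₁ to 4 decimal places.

(2.1815, 0.7318)

At (3, 5/2): F = (-91.7500, 77.5000).
Jacobian J = [[-8·p·q + q^2 - q - 4, -4·p^2 + 2·p·q - p], [10·p + 2·q^2 + q, 4·p·q + p - 4·q]].
At the point, J = [[-60.2500, -24.0000], [45.0000, 23.0000]] (det J = -305.7500).
Solving J·Δ = −F gives Δ = (-0.8185, -1.7682).
Then the next iterate is (p, q)₁ = (2.1815, 0.7318).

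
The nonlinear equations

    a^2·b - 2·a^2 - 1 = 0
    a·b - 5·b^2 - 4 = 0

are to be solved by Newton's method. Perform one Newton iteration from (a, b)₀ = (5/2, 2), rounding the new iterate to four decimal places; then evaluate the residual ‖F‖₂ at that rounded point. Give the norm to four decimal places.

At (5/2, 2): F = (-1.0000, -19.0000).
Jacobian J = [[2·a·b - 4·a, a^2], [b, a - 10·b]].
At the point, J = [[0.0000, 6.2500], [2.0000, -17.5000]] (det J = -12.5000).
Solving J·Δ = −F gives Δ = (10.9000, 0.1600).
Then the next iterate is (a, b)₁ = (13.4000, 2.1600).
Re-evaluating at (13.4000, 2.1600): F = (27.7296, 1.6160), so ‖F‖₂ = 27.7766.

27.7766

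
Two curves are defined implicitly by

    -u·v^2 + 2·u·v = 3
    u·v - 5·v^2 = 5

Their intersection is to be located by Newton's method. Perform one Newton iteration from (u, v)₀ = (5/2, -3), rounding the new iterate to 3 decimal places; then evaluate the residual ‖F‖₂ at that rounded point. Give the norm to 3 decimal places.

19.604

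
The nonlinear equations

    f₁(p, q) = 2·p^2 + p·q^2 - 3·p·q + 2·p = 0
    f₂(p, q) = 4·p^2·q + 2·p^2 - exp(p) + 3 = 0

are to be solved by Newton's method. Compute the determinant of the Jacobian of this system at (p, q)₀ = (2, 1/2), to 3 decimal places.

J = [[4·p + q^2 - 3·q + 2, 2·p·q - 3·p], [8·p·q + 4·p - exp(p), 4·p^2]].
At the point, J = [[8.750, -4.000], [8.61094, 16.000]].
det J = 174.444.

174.444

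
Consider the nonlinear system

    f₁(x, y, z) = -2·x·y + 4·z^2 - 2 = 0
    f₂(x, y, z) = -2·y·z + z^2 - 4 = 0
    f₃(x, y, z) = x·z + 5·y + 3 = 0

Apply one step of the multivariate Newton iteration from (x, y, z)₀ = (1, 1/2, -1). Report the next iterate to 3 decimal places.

(5.923, 0.692, -1.538)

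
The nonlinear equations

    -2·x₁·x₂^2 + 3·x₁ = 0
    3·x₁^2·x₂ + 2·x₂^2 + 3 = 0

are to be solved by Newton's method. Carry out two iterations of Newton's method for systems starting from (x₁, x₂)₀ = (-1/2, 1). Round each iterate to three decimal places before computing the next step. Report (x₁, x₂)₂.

(-0.326, 0.219)

At (-1/2, 1): F = (-0.500, 5.750).
Jacobian J = [[-2·x₂^2 + 3, -4·x₁·x₂], [6·x₁·x₂, 3·x₁^2 + 4·x₂]].
At the point, J = [[1.000, 2.000], [-3.000, 4.750]] (det J = 10.750).
Solving J·Δ = −F gives Δ = (1.291, -0.395).
Then the next iterate is (x₁, x₂)₁ = (0.791, 0.605).
Round to (0.791, 0.605) and repeat: F = (1.79395, 4.86766), J = [[2.26795, -1.91422], [2.87133, 4.29704]].
Δ = (-1.117, -0.386), so (x₁, x₂)₂ = (-0.326, 0.219).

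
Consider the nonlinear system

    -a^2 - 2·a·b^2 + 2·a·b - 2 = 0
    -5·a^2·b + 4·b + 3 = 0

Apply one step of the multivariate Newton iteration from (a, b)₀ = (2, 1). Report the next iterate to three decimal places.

(4.750, -3.250)

At (2, 1): F = (-6.000, -13.000).
Jacobian J = [[-2·a - 2·b^2 + 2·b, -4·a·b + 2·a], [-10·a·b, -5·a^2 + 4]].
At the point, J = [[-4.000, -4.000], [-20.000, -16.000]] (det J = -16.000).
Solving J·Δ = −F gives Δ = (2.750, -4.250).
Then the next iterate is (a, b)₁ = (4.750, -3.250).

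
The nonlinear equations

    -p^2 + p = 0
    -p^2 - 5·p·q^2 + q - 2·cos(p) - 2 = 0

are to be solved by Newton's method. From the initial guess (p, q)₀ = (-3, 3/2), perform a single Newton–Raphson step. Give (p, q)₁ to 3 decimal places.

(-1.286, 1.136)

At (-3, 3/2): F = (-12.000, 26.22998).
Jacobian J = [[-2·p + 1, 0], [-2·p - 5·q^2 + 2·sin(p), -10·p·q + 1]].
At the point, J = [[7.000, 0.000], [-5.53224, 46.000]] (det J = 322.000).
Solving J·Δ = −F gives Δ = (1.714, -0.364).
Then the next iterate is (p, q)₁ = (-1.286, 1.136).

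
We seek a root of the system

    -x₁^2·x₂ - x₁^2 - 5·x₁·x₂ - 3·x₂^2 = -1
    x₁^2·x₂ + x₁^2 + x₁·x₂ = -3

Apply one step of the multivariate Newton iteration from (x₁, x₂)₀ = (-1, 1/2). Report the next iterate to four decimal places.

(0.6000, -1.5500)

At (-1, 1/2): F = (1.2500, 4.0000).
Jacobian J = [[-2·x₁·x₂ - 2·x₁ - 5·x₂, -x₁^2 - 5·x₁ - 6·x₂], [2·x₁·x₂ + 2·x₁ + x₂, x₁^2 + x₁]].
At the point, J = [[0.5000, 1.0000], [-2.5000, 0.0000]] (det J = 2.5000).
Solving J·Δ = −F gives Δ = (1.6000, -2.0500).
Then the next iterate is (x₁, x₂)₁ = (0.6000, -1.5500).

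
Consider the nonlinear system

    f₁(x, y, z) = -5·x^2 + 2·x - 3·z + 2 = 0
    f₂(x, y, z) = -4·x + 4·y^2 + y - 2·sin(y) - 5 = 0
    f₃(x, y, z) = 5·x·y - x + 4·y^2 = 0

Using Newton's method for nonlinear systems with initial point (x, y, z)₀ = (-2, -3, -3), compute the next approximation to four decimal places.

(-1.0227, -1.4599, -0.1668)

At (-2, -3, -3): F = (-13.0000, 36.282240, 68.0000).
Jacobian J = [[-10·x + 2, 0, -3], [-4, 8·y - 2·cos(y) + 1, 0], [5·y - 1, 5·x + 8·y, 0]].
At the point, J = [[22.0000, 0.0000, -3.0000], [-4.0000, -21.020015, 0.0000], [-16.0000, -34.0000, 0.0000]] (det J = 600.960720).
Solving J·Δ = −F gives Δ = (0.9773, 1.5401, 2.8332).
Then the next iterate is (x, y, z)₁ = (-1.0227, -1.4599, -0.1668).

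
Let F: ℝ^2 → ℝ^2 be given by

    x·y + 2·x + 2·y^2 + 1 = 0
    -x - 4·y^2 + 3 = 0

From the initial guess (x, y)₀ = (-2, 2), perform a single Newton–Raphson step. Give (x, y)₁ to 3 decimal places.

At (-2, 2): F = (1.000, -11.000).
Jacobian J = [[y + 2, x + 4·y], [-1, -8·y]].
At the point, J = [[4.000, 6.000], [-1.000, -16.000]] (det J = -58.000).
Solving J·Δ = −F gives Δ = (0.862, -0.741).
Then the next iterate is (x, y)₁ = (-1.138, 1.259).

(-1.138, 1.259)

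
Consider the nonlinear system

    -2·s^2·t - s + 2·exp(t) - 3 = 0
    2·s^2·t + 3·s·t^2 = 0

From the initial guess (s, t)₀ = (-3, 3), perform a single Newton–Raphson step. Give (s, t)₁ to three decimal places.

(-1.966, 1.992)

At (-3, 3): F = (-13.82893, -27.000).
Jacobian J = [[-4·s·t - 1, -2·s^2 + 2·exp(t)], [4·s·t + 3·t^2, 2·s^2 + 6·s·t]].
At the point, J = [[35.000, 22.17107], [-9.000, -36.000]] (det J = -1060.46034).
Solving J·Δ = −F gives Δ = (1.034, -1.008).
Then the next iterate is (s, t)₁ = (-1.966, 1.992).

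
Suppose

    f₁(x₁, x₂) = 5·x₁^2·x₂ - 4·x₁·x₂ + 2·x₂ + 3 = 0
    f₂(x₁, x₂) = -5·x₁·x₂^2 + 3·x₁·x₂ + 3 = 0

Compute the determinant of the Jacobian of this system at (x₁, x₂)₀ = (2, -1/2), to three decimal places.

J = [[10·x₁·x₂ - 4·x₂, 5·x₁^2 - 4·x₁ + 2], [-5·x₂^2 + 3·x₂, -10·x₁·x₂ + 3·x₁]].
At the point, J = [[-8.000, 14.000], [-2.750, 16.000]].
det J = -89.500.

-89.500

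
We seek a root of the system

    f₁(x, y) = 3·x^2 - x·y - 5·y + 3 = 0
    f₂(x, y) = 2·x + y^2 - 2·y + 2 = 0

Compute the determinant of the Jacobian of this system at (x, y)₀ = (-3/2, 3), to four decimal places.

-41.0000

J = [[6·x - y, -x - 5], [2, 2·y - 2]].
At the point, J = [[-12.0000, -3.5000], [2.0000, 4.0000]].
det J = -41.0000.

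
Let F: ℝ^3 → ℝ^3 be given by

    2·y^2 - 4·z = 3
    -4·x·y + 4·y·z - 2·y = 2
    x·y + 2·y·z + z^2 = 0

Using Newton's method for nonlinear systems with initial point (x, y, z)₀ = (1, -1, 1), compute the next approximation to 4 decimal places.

(-0.3571, -0.7857, -0.4643)

At (1, -1, 1): F = (-5.0000, 0.0000, -2.0000).
Jacobian J = [[0, 4·y, -4], [-4·y, -4·x + 4·z - 2, 4·y], [y, x + 2·z, 2·y + 2·z]].
At the point, J = [[0.0000, -4.0000, -4.0000], [4.0000, -2.0000, -4.0000], [-1.0000, 3.0000, 0.0000]] (det J = -56.0000).
Solving J·Δ = −F gives Δ = (-1.3571, 0.2143, -1.4643).
Then the next iterate is (x, y, z)₁ = (-0.3571, -0.7857, -0.4643).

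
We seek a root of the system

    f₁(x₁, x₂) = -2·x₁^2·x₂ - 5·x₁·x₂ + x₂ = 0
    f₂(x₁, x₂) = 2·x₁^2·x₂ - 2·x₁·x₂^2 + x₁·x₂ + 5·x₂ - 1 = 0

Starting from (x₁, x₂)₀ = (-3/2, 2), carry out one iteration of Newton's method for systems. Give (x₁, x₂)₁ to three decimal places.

At (-3/2, 2): F = (8.000, 27.000).
Jacobian J = [[-4·x₁·x₂ - 5·x₂, -2·x₁^2 - 5·x₁ + 1], [4·x₁·x₂ - 2·x₂^2 + x₂, 2·x₁^2 - 4·x₁·x₂ + x₁ + 5]].
At the point, J = [[2.000, 4.000], [-18.000, 20.000]] (det J = 112.000).
Solving J·Δ = −F gives Δ = (-0.464, -1.768).
Then the next iterate is (x₁, x₂)₁ = (-1.964, 0.232).

(-1.964, 0.232)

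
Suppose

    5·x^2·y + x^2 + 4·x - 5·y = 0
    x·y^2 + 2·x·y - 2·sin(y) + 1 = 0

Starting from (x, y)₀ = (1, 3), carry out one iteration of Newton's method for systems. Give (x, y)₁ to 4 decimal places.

At (1, 3): F = (5.0000, 15.717760).
Jacobian J = [[10·x·y + 2·x + 4, 5·x^2 - 5], [y^2 + 2·y, 2·x·y + 2·x - 2·cos(y)]].
At the point, J = [[36.0000, 0.0000], [15.0000, 9.979985]] (det J = 359.279460).
Solving J·Δ = −F gives Δ = (-0.1389, -1.3662).
Then the next iterate is (x, y)₁ = (0.8611, 1.6338).

(0.8611, 1.6338)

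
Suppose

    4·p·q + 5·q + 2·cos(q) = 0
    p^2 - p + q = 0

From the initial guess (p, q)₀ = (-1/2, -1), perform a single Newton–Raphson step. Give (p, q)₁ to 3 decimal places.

(-0.360, -0.471)

At (-1/2, -1): F = (-1.91940, -0.250).
Jacobian J = [[4·q, 4·p - 2·sin(q) + 5], [2·p - 1, 1]].
At the point, J = [[-4.000, 4.68294], [-2.000, 1.000]] (det J = 5.36588).
Solving J·Δ = −F gives Δ = (0.140, 0.529).
Then the next iterate is (p, q)₁ = (-0.360, -0.471).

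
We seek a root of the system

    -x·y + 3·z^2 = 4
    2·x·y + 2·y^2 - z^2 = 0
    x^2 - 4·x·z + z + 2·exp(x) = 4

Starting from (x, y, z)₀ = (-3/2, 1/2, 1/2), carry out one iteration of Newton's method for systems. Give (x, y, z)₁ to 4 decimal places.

At (-3/2, 1/2, 1/2): F = (-2.5000, -1.2500, 2.196260).
Jacobian J = [[-y, -x, 6·z], [2·y, 2·x + 4·y, -2·z], [2·x - 4·z + 2·exp(x), 0, -4·x + 1]].
At the point, J = [[-0.5000, 1.5000, 3.0000], [1.0000, -1.0000, -1.0000], [-4.553740, 0.0000, 7.0000]] (det J = -13.830610).
Solving J·Δ = −F gives Δ = (2.4525, -0.0792, 1.2817).
Then the next iterate is (x, y, z)₁ = (0.9525, 0.4208, 1.7817).

(0.9525, 0.4208, 1.7817)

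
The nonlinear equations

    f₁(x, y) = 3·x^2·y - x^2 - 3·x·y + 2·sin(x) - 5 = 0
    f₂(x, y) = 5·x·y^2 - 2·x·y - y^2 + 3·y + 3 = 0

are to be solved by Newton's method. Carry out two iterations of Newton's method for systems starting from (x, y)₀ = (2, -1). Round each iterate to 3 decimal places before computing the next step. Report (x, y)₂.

(0.085, -0.411)

At (2, -1): F = (-13.18141, 13.000).
Jacobian J = [[6·x·y - 2·x - 3·y + 2·cos(x), 3·x^2 - 3·x], [5·y^2 - 2·y, 10·x·y - 2·x - 2·y + 3]].
At the point, J = [[-13.83229, 6.000], [7.000, -19.000]] (det J = 220.81358).
Solving J·Δ = −F gives Δ = (-0.781, 0.396).
Then the next iterate is (x, y)₁ = (1.219, -0.604).
Round to (1.219, -0.604) and repeat: F = (-5.09218, 4.51929), J = [[-4.35449, 0.80088], [3.03208, -5.59276]].
Δ = (-1.134, 0.193), so (x, y)₂ = (0.085, -0.411).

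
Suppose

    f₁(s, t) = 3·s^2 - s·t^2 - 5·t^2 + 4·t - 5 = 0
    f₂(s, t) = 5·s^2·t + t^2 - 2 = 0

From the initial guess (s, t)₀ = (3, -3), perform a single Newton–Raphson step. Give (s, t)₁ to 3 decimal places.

(2.158, -1.662)

At (3, -3): F = (-62.000, -128.000).
Jacobian J = [[6·s - t^2, -2·s·t - 10·t + 4], [10·s·t, 5·s^2 + 2·t]].
At the point, J = [[9.000, 52.000], [-90.000, 39.000]] (det J = 5031.000).
Solving J·Δ = −F gives Δ = (-0.842, 1.338).
Then the next iterate is (s, t)₁ = (2.158, -1.662).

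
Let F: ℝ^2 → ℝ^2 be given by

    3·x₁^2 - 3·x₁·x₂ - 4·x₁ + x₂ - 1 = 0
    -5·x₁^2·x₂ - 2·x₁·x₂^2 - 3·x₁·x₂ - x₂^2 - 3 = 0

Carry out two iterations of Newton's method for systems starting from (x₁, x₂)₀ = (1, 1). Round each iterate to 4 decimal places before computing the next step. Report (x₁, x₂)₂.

(-0.2331, -5.9836)

At (1, 1): F = (-4.0000, -14.0000).
Jacobian J = [[6·x₁ - 3·x₂ - 4, -3·x₁ + 1], [-10·x₁·x₂ - 2·x₂^2 - 3·x₂, -5·x₁^2 - 4·x₁·x₂ - 3·x₁ - 2·x₂]].
At the point, J = [[-1.0000, -2.0000], [-15.0000, -14.0000]] (det J = -16.0000).
Solving J·Δ = −F gives Δ = (1.7500, -2.8750).
Then the next iterate is (x₁, x₂)₁ = (2.7500, -1.8750).
Round to (2.7500, -1.8750) and repeat: F = (24.281250, 60.515625), J = [[18.1250, -7.2500], [50.156250, -21.6875]].
Δ = (-2.9831, -4.1086), so (x₁, x₂)₂ = (-0.2331, -5.9836).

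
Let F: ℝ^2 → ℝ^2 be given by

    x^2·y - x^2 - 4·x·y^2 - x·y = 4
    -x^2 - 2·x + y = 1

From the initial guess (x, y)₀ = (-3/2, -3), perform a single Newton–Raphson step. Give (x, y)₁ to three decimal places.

(4.572, -5.822)

At (-3/2, -3): F = (36.500, -3.250).
Jacobian J = [[2·x·y - 2·x - 4·y^2 - y, x^2 - 8·x·y - x], [-2·x - 2, 1]].
At the point, J = [[-21.000, -32.250], [1.000, 1.000]] (det J = 11.250).
Solving J·Δ = −F gives Δ = (6.072, -2.822).
Then the next iterate is (x, y)₁ = (4.572, -5.822).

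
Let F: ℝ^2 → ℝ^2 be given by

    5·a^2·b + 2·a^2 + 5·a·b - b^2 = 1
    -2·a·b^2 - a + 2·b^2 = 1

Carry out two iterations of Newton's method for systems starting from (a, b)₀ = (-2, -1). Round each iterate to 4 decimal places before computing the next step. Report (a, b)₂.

(-1.0123, -0.1641)

At (-2, -1): F = (-4.0000, 7.0000).
Jacobian J = [[10·a·b + 4·a + 5·b, 5·a^2 + 5·a - 2·b], [-2·b^2 - 1, -4·a·b + 4·b]].
At the point, J = [[7.0000, 12.0000], [-3.0000, -12.0000]] (det J = -48.0000).
Solving J·Δ = −F gives Δ = (-0.7500, 0.7708).
Then the next iterate is (a, b)₁ = (-2.7500, -0.2292).
Round to (-2.7500, -0.2292) and repeat: F = (8.557342, 2.143995), J = [[-5.8430, 24.5209], [-1.105065, -3.4380]].
Δ = (1.7377, 0.0651), so (a, b)₂ = (-1.0123, -0.1641).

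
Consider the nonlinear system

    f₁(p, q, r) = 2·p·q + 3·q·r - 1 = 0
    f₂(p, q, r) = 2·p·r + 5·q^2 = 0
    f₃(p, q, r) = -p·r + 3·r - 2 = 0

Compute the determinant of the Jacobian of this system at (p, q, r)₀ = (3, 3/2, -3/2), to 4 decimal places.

-87.7500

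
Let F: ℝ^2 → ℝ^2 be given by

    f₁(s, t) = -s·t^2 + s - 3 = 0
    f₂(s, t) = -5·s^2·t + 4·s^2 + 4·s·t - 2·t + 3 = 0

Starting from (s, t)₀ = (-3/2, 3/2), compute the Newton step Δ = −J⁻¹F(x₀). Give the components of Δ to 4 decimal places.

At (-3/2, 3/2): F = (-1.1250, -16.8750).
Jacobian J = [[-t^2 + 1, -2·s·t], [-10·s·t + 8·s + 4·t, -5·s^2 + 4·s - 2]].
At the point, J = [[-1.2500, 4.5000], [16.5000, -19.2500]] (det J = -50.1875).
Solving J·Δ = −F gives Δ = (1.9446, 0.7902).

(1.9446, 0.7902)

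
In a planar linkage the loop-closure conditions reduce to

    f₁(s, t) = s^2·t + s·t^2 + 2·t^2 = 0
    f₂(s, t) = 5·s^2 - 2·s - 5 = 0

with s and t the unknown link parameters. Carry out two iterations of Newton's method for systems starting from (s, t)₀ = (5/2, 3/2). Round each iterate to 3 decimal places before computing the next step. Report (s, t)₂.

(1.266, 0.488)

At (5/2, 3/2): F = (19.500, 21.250).
Jacobian J = [[2·s·t + t^2, s^2 + 2·s·t + 4·t], [10·s - 2, 0]].
At the point, J = [[9.750, 19.750], [23.000, 0.000]] (det J = -454.250).
Solving J·Δ = −F gives Δ = (-0.924, -0.531).
Then the next iterate is (s, t)₁ = (1.576, 0.969).
Round to (1.576, 0.969) and repeat: F = (5.76450, 4.26688), J = [[3.99325, 9.41406], [13.760, 0.000]].
Δ = (-0.310, -0.481), so (s, t)₂ = (1.266, 0.488).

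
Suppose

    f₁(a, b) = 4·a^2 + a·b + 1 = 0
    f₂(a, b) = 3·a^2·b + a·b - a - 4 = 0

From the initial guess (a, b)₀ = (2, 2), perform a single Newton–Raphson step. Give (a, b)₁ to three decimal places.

(0.762, 2.639)

At (2, 2): F = (21.000, 22.000).
Jacobian J = [[8·a + b, a], [6·a·b + b - 1, 3·a^2 + a]].
At the point, J = [[18.000, 2.000], [25.000, 14.000]] (det J = 202.000).
Solving J·Δ = −F gives Δ = (-1.238, 0.639).
Then the next iterate is (a, b)₁ = (0.762, 2.639).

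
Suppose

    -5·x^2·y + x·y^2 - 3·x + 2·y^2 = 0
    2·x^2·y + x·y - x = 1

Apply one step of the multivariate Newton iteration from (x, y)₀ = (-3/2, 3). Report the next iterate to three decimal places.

(-1.696, -1.214)

At (-3/2, 3): F = (-24.750, 9.500).
Jacobian J = [[-10·x·y + y^2 - 3, -5·x^2 + 2·x·y + 4·y], [4·x·y + y - 1, 2·x^2 + x]].
At the point, J = [[51.000, -8.250], [-16.000, 3.000]] (det J = 21.000).
Solving J·Δ = −F gives Δ = (-0.196, -4.214).
Then the next iterate is (x, y)₁ = (-1.696, -1.214).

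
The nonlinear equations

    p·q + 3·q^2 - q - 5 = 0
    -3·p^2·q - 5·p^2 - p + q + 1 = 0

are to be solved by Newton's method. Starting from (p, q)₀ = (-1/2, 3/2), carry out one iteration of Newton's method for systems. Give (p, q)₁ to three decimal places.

(-0.576, 1.582)

At (-1/2, 3/2): F = (-0.500, 0.625).
Jacobian J = [[q, p + 6·q - 1], [-6·p·q - 10·p - 1, -3·p^2 + 1]].
At the point, J = [[1.500, 7.500], [8.500, 0.250]] (det J = -63.375).
Solving J·Δ = −F gives Δ = (-0.076, 0.082).
Then the next iterate is (p, q)₁ = (-0.576, 1.582).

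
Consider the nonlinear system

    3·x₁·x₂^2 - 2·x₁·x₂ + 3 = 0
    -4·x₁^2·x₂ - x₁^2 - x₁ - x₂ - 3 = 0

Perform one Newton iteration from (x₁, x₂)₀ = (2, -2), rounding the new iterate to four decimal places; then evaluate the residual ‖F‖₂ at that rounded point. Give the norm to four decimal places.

10.9689

At (2, -2): F = (35.0000, 25.0000).
Jacobian J = [[3·x₂^2 - 2·x₂, 6·x₁·x₂ - 2·x₁], [-8·x₁·x₂ - 2·x₁ - 1, -4·x₁^2 - 1]].
At the point, J = [[16.0000, -28.0000], [27.0000, -17.0000]] (det J = 484.0000).
Solving J·Δ = −F gives Δ = (-0.2169, 1.1260).
Then the next iterate is (x₁, x₂)₁ = (1.7831, -0.8740).
Re-evaluating at (1.7831, -0.8740): F = (10.203061, 4.026796), so ‖F‖₂ = 10.9689.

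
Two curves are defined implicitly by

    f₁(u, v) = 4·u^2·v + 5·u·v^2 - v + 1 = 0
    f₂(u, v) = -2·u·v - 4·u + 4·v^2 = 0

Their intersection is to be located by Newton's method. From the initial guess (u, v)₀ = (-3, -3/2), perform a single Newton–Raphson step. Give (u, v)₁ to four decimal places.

(-5.2039, 0.8673)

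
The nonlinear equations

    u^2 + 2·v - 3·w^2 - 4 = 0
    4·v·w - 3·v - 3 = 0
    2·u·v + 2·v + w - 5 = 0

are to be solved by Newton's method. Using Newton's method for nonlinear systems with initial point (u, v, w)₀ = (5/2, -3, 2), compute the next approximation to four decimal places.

(5.6343, 2.9738, 2.9891)

At (5/2, -3, 2): F = (-15.7500, -18.0000, -24.0000).
Jacobian J = [[2·u, 2, -6·w], [0, 4·w - 3, 4·v], [2·v, 2·u + 2, 1]].
At the point, J = [[5.0000, 2.0000, -12.0000], [0.0000, 5.0000, -12.0000], [-6.0000, 7.0000, 1.0000]] (det J = 229.0000).
Solving J·Δ = −F gives Δ = (3.1343, 5.9738, 0.9891).
Then the next iterate is (u, v, w)₁ = (5.6343, 2.9738, 2.9891).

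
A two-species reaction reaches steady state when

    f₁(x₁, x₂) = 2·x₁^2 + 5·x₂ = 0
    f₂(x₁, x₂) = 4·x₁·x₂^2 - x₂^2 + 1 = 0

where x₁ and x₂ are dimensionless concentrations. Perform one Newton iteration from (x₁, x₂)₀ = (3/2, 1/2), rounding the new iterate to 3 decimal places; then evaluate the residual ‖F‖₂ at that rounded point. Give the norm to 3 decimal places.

At (3/2, 1/2): F = (7.000, 2.250).
Jacobian J = [[4·x₁, 5], [4·x₂^2, 8·x₁·x₂ - 2·x₂]].
At the point, J = [[6.000, 5.000], [1.000, 5.000]] (det J = 25.000).
Solving J·Δ = −F gives Δ = (-0.950, -0.260).
Then the next iterate is (x₁, x₂)₁ = (0.550, 0.240).
Re-evaluating at (0.550, 0.240): F = (1.805, 1.06912), so ‖F‖₂ = 2.098.

2.098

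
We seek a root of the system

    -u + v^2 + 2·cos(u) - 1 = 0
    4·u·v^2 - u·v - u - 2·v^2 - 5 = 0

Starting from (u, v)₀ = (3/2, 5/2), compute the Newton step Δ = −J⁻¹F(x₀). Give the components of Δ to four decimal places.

(-0.0108, -0.7848)

At (3/2, 5/2): F = (3.891474, 14.7500).
Jacobian J = [[-2·sin(u) - 1, 2·v], [4·v^2 - v - 1, 8·u·v - u - 4·v]].
At the point, J = [[-2.994990, 5.0000], [21.5000, 18.5000]] (det J = -162.907315).
Solving J·Δ = −F gives Δ = (-0.0108, -0.7848).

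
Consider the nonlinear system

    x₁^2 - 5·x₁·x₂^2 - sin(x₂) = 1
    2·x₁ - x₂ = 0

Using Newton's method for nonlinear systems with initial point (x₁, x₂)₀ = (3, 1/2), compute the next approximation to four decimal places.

(-0.0941, -0.1882)

At (3, 1/2): F = (3.770574, 5.5000).
Jacobian J = [[2·x₁ - 5·x₂^2, -10·x₁·x₂ - cos(x₂)], [2, -1]].
At the point, J = [[4.7500, -15.877583], [2.0000, -1.0000]] (det J = 27.005165).
Solving J·Δ = −F gives Δ = (-3.0941, -0.6882).
Then the next iterate is (x₁, x₂)₁ = (-0.0941, -0.1882).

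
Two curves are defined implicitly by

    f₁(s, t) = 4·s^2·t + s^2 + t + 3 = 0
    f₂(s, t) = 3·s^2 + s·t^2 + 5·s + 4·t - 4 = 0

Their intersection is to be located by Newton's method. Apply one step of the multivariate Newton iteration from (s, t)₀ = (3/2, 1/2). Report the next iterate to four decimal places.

(0.7487, 0.1512)

At (3/2, 1/2): F = (10.2500, 12.6250).
Jacobian J = [[8·s·t + 2·s, 4·s^2 + 1], [6·s + t^2 + 5, 2·s·t + 4]].
At the point, J = [[9.0000, 10.0000], [14.2500, 5.5000]] (det J = -93.0000).
Solving J·Δ = −F gives Δ = (-0.7513, -0.3488).
Then the next iterate is (s, t)₁ = (0.7487, 0.1512).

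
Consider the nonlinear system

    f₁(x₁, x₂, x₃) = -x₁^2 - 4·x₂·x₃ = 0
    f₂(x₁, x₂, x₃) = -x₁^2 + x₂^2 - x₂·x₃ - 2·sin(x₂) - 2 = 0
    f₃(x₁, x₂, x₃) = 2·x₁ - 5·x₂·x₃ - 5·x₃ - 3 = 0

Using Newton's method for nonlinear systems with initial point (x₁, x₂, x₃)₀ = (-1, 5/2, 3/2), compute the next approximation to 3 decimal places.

(-2.969, 2.599, -0.553)

At (-1, 5/2, 3/2): F = (-16.000, -1.69694, -31.250).
Jacobian J = [[-2·x₁, -4·x₃, -4·x₂], [-2·x₁, 2·x₂ - x₃ - 2·cos(x₂), -x₂], [2, -5·x₃, -5·x₂ - 5]].
At the point, J = [[2.000, -6.000, -10.000], [2.000, 5.10229, -2.500], [2.000, -7.500, -17.500]] (det J = -144.03431).
Solving J·Δ = −F gives Δ = (-1.969, 0.099, -2.053).
Then the next iterate is (x₁, x₂, x₃)₁ = (-2.969, 2.599, -0.553).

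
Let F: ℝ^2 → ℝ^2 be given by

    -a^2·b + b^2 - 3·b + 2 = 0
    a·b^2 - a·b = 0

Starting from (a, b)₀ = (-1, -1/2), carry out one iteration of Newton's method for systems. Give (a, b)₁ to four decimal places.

At (-1, -1/2): F = (4.2500, -0.7500).
Jacobian J = [[-2·a·b, -a^2 + 2·b - 3], [b^2 - b, 2·a·b - a]].
At the point, J = [[-1.0000, -5.0000], [0.7500, 2.0000]] (det J = 1.7500).
Solving J·Δ = −F gives Δ = (-2.7143, 1.3929).
Then the next iterate is (a, b)₁ = (-3.7143, 0.8929).

(-3.7143, 0.8929)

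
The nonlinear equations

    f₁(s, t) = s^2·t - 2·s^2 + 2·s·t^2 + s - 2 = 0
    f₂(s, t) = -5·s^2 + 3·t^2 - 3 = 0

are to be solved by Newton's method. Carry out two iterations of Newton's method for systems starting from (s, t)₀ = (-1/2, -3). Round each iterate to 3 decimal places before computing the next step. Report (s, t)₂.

(0.035, -1.080)

At (-1/2, -3): F = (-12.750, 22.750).
Jacobian J = [[2·s·t - 4·s + 2·t^2 + 1, s^2 + 4·s·t], [-10·s, 6·t]].
At the point, J = [[24.000, 6.250], [5.000, -18.000]] (det J = -463.250).
Solving J·Δ = −F gives Δ = (0.188, 1.316).
Then the next iterate is (s, t)₁ = (-0.312, -1.684).
Round to (-0.312, -1.684) and repeat: F = (-4.44019, 5.02085), J = [[8.97053, 2.19898], [3.120, -10.104]].
Δ = (0.347, 0.604), so (s, t)₂ = (0.035, -1.080).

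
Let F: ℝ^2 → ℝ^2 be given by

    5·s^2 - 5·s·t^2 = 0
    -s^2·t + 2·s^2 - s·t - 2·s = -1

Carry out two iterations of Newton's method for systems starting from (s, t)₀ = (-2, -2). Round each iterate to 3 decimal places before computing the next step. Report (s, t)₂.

(-0.333, -1.361)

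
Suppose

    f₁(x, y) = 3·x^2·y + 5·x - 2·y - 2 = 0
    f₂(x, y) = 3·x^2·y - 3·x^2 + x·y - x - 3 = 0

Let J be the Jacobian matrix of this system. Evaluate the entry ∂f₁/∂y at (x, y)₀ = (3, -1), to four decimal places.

25.0000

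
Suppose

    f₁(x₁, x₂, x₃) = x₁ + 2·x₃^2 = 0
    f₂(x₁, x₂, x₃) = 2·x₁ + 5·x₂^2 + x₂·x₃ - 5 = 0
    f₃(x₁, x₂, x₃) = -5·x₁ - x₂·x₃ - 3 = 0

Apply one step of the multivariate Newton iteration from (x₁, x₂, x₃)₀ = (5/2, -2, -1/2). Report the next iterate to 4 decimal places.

(-0.7853, -1.2822, -0.6426)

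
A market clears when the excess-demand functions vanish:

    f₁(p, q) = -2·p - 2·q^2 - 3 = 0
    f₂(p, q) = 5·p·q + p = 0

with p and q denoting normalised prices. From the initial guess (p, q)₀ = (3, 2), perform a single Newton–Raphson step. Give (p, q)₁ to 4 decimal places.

(2.8448, -0.0862)

At (3, 2): F = (-17.0000, 33.0000).
Jacobian J = [[-2, -4·q], [5·q + 1, 5·p]].
At the point, J = [[-2.0000, -8.0000], [11.0000, 15.0000]] (det J = 58.0000).
Solving J·Δ = −F gives Δ = (-0.1552, -2.0862).
Then the next iterate is (p, q)₁ = (2.8448, -0.0862).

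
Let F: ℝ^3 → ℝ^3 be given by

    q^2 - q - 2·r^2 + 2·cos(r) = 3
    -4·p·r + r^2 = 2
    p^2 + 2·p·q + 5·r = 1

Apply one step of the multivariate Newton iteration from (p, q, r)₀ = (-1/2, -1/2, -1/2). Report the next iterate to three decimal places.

(0.322, 0.640, 0.607)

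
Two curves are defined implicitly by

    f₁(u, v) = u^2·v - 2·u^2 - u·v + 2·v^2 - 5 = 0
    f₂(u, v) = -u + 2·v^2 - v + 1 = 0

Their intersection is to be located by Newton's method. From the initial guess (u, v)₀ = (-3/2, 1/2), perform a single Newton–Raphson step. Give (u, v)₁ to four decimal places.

(0.7051, 0.2051)

At (-3/2, 1/2): F = (-7.1250, 2.5000).
Jacobian J = [[2·u·v - 4·u - v, u^2 - u + 4·v], [-1, 4·v - 1]].
At the point, J = [[4.0000, 5.7500], [-1.0000, 1.0000]] (det J = 9.7500).
Solving J·Δ = −F gives Δ = (2.2051, -0.2949).
Then the next iterate is (u, v)₁ = (0.7051, 0.2051).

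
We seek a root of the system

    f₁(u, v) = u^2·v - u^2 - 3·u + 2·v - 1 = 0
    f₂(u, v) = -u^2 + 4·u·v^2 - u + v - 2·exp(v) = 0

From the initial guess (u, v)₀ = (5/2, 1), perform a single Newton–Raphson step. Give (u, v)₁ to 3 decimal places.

At (5/2, 1): F = (-6.500, -3.18656).
Jacobian J = [[2·u·v - 2·u - 3, u^2 + 2], [-2·u + 4·v^2 - 1, 8·u·v - 2·exp(v) + 1]].
At the point, J = [[-3.000, 8.250], [-2.000, 15.56344]] (det J = -30.19031).
Solving J·Δ = −F gives Δ = (-2.480, -0.114).
Then the next iterate is (u, v)₁ = (0.020, 0.886).

(0.020, 0.886)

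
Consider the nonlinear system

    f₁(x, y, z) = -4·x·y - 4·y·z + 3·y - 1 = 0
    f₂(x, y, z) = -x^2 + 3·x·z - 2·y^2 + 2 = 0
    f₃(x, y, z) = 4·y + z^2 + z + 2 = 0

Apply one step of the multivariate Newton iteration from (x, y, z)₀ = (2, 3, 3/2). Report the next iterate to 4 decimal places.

At (2, 3, 3/2): F = (-34.0000, -11.0000, 17.7500).
Jacobian J = [[-4·y, -4·x - 4·z + 3, -4·y], [-2·x + 3·z, -4·y, 3·x], [0, 4, 2·z + 1]].
At the point, J = [[-12.0000, -11.0000, -12.0000], [0.5000, -12.0000, 6.0000], [0.0000, 4.0000, 4.0000]] (det J = 862.0000).
Solving J·Δ = −F gives Δ = (1.4333, -2.0505, -2.3870).
Then the next iterate is (x, y, z)₁ = (3.4333, 0.9495, -0.8870).

(3.4333, 0.9495, -0.8870)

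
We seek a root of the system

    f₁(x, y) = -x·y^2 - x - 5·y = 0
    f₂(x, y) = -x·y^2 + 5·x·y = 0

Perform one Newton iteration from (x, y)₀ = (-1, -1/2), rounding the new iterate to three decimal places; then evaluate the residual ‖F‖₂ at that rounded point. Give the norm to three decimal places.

At (-1, -1/2): F = (3.750, 2.750).
Jacobian J = [[-y^2 - 1, -2·x·y - 5], [-y^2 + 5·y, -2·x·y + 5·x]].
At the point, J = [[-1.250, -6.000], [-2.750, -6.000]] (det J = -9.000).
Solving J·Δ = −F gives Δ = (-0.667, 0.764).
Then the next iterate is (x, y)₁ = (-1.667, 0.264).
Re-evaluating at (-1.667, 0.264): F = (0.46318, -2.08426), so ‖F‖₂ = 2.135.

2.135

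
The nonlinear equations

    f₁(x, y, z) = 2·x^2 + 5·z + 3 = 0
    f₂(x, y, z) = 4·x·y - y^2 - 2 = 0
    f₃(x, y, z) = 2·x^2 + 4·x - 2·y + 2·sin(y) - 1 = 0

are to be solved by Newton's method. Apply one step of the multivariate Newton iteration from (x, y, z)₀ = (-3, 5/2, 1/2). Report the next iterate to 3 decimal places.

(-2.081, 0.791, -1.994)

At (-3, 5/2, 1/2): F = (23.500, -38.250, 1.19694).
Jacobian J = [[4·x, 0, 5], [4·y, 4·x - 2·y, 0], [4·x + 4, 2·cos(y) - 2, 0]].
At the point, J = [[-12.000, 0.000, 5.000], [10.000, -17.000, 0.000], [-8.000, -3.60229, 0.000]] (det J = -860.11436).
Solving J·Δ = −F gives Δ = (0.919, -1.709, -2.494).
Then the next iterate is (x, y, z)₁ = (-2.081, 0.791, -1.994).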